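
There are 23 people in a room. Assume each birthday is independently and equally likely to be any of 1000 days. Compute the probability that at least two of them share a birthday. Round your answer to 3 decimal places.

0.225

It's easier to compute the probability that all 23 are distinct.
P(all distinct) = 1000/1000 · 999/1000 · ··· · 978/1000 ≈ 0.775.
So the probability of at least one match is 1 − 0.775 = 0.225.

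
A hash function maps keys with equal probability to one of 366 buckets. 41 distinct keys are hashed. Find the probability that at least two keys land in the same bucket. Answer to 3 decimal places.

It's easier to compute the probability that all 41 are distinct.
P(all distinct) = 366/366 · 365/366 · ··· · 326/366 ≈ 0.097.
So the probability of at least one match is 1 − 0.097 = 0.903.

0.903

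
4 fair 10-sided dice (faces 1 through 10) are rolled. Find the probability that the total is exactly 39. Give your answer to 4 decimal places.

0.0004

There are 10^4 = 10000 equally likely outcomes.
The number of ordered 4-tuples from {1,…,10} summing to 39 is 4.
P(sum = 39) = 4/10000 = 1/2500 ≈ 0.0004.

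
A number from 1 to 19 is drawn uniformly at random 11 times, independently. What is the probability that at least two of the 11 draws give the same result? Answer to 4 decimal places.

P(all 11 different) = 19/19 · 18/19 · ··· · 9/19 ≈ 0.0259.
P(at least two equal) = 1 − 0.0259 = 0.9741.

0.9741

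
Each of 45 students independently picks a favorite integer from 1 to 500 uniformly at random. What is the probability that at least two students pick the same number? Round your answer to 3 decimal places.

0.870

It's easier to compute the probability that all 45 are distinct.
P(all distinct) = 500/500 · 499/500 · ··· · 456/500 ≈ 0.130.
So the probability of at least one match is 1 − 0.130 = 0.870.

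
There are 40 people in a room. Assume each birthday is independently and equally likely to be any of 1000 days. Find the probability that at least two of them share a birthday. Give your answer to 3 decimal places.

It's easier to compute the probability that all 40 are distinct.
P(all distinct) = 1000/1000 · 999/1000 · ··· · 961/1000 ≈ 0.454.
So the probability of at least one match is 1 − 0.454 = 0.546.

0.546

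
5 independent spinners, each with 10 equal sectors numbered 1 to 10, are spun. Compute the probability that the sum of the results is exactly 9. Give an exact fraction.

7/10000

There are 10^5 = 100000 equally likely outcomes.
The number of ordered 5-tuples from {1,…,10} summing to 9 is 70.
P(sum = 9) = 70/100000 = 7/10000.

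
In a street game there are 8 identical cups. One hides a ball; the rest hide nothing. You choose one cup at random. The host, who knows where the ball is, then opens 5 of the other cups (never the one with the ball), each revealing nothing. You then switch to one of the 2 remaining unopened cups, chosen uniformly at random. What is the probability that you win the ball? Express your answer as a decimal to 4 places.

Your original cup holds the ball with probability 1/8, so the other 7 collectively hold it with probability 7/8.
The host can always find 5 empty cups to open, so the reveals don't change that 7/8; it is now spread over the 2 remaining unopened cups.
P(win by switching) = (7/8) · (1/2) = 7/16 ≈ 0.4375.

0.4375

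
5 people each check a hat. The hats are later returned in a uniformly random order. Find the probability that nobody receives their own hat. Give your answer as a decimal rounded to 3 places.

0.367

This is the derangement probability: permutations of 5 with no fixed point.
D(5) = 5! · (1 − 1/1! + 1/2! − ··· + (−1)^5/5!) = 44.
P = 44/120 = 11/30 ≈ 0.367.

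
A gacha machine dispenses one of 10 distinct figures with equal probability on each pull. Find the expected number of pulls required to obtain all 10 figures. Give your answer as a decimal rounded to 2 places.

After i distinct types are collected, each trial gives a new one with probability (10−i)/10, so the expected wait for the next new type is 10/(10−i).
E = 10/10 + 10/9 + 10/8 + 10/7 + 10/6 + 10/5 + 10/4 + 10/3 + 10/2 + 10/1 = 7381/252 ≈ 29.29.

29.29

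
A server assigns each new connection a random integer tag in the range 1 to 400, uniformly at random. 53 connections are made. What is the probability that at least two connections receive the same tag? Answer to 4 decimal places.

0.9729

It's easier to compute the probability that all 53 are distinct.
P(all distinct) = 400/400 · 399/400 · ··· · 348/400 ≈ 0.0271.
So the probability of at least one match is 1 − 0.0271 = 0.9729.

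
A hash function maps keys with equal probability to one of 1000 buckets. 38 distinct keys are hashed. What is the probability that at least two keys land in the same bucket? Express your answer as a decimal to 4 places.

It's easier to compute the probability that all 38 are distinct.
P(all distinct) = 1000/1000 · 999/1000 · ··· · 963/1000 ≈ 0.4907.
So the probability of at least one match is 1 − 0.4907 = 0.5093.

0.5093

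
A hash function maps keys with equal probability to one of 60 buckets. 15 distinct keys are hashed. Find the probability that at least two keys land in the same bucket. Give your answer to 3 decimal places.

0.852

It's easier to compute the probability that all 15 are distinct.
P(all distinct) = 60/60 · 59/60 · ··· · 46/60 ≈ 0.148.
So the probability of at least one match is 1 − 0.148 = 0.852.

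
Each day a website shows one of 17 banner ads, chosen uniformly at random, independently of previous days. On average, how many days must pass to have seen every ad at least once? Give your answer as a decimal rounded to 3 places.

58.472

After i distinct types are collected, each trial gives a new one with probability (17−i)/17, so the expected wait for the next new type is 17/(17−i).
E = 17/17 + 17/16 + 17/15 + 17/14 + 17/13 + 17/12 + 17/11 + 17/10 + 17/9 + 17/8 + 17/7 + 17/6 + 17/5 + 17/4 + 17/3 + 17/2 + 17/1 = 42142223/720720 ≈ 58.472.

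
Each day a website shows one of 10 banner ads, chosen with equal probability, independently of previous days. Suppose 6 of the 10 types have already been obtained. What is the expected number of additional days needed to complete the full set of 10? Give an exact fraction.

Starting from 6 distinct types, each trial gives a new one with probability (10−i)/10 when i types are held, so the wait for the next new type is 10/(10−i).
E = 10/4 + 10/3 + 10/2 + 10/1 = 125/6.

125/6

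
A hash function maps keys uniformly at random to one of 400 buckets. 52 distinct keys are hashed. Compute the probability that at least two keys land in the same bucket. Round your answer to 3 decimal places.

0.969

It's easier to compute the probability that all 52 are distinct.
P(all distinct) = 400/400 · 399/400 · ··· · 349/400 ≈ 0.031.
So the probability of at least one match is 1 − 0.031 = 0.969.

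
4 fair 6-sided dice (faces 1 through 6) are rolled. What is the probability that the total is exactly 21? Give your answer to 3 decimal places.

0.015

There are 6^4 = 1296 equally likely outcomes.
The number of ordered 4-tuples from {1,…,6} summing to 21 is 20.
P(sum = 21) = 20/1296 = 5/324 ≈ 0.015.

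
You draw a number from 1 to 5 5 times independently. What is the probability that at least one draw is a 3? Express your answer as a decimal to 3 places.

P(no draw is a 3) = (4/5)^5 ≈ 0.328.
P(at least one) = 1 − 0.328 = 0.672.

0.672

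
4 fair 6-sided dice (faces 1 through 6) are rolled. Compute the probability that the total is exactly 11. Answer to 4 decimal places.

0.0802

There are 6^4 = 1296 equally likely outcomes.
The number of ordered 4-tuples from {1,…,6} summing to 11 is 104.
P(sum = 11) = 104/1296 = 13/162 ≈ 0.0802.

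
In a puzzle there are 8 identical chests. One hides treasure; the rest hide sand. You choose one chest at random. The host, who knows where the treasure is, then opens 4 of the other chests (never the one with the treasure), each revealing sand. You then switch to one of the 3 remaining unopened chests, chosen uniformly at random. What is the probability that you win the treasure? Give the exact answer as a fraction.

Your original chest holds the treasure with probability 1/8, so the other 7 collectively hold it with probability 7/8.
The host can always find 4 empty chests to open, so the reveals don't change that 7/8; it is now spread over the 3 remaining unopened chests.
P(win by switching) = (7/8) · (1/3) = 7/24.

7/24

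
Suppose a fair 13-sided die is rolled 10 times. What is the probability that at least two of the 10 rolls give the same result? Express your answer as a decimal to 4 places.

P(all 10 different) = 13/13 · 12/13 · ··· · 4/13 ≈ 0.0075.
P(at least two equal) = 1 − 0.0075 = 0.9925.

0.9925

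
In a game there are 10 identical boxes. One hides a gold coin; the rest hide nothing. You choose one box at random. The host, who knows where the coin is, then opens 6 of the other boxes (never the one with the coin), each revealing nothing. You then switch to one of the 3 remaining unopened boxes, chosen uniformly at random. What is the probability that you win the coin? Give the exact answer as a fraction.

Your original box holds the coin with probability 1/10, so the other 9 collectively hold it with probability 9/10.
The host can always find 6 empty boxes to open, so the reveals don't change that 9/10; it is now spread over the 3 remaining unopened boxes.
P(win by switching) = (9/10) · (1/3) = 3/10.

3/10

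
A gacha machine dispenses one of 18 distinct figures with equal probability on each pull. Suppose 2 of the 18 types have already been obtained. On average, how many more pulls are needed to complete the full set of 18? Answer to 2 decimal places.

60.85

Starting from 2 distinct types, each trial gives a new one with probability (18−i)/18 when i types are held, so the wait for the next new type is 18/(18−i).
E = 18/16 + 18/15 + 18/14 + 18/13 + 18/12 + 18/11 + 18/10 + 18/9 + 18/8 + 18/7 + 18/6 + 18/5 + 18/4 + 18/3 + 18/2 + 18/1 = 2436559/40040 ≈ 60.85.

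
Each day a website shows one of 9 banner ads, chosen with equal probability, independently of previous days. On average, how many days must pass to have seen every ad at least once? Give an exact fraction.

After i distinct types are collected, each trial gives a new one with probability (9−i)/9, so the expected wait for the next new type is 9/(9−i).
E = 9/9 + 9/8 + 9/7 + 9/6 + 9/5 + 9/4 + 9/3 + 9/2 + 9/1 = 7129/280.

7129/280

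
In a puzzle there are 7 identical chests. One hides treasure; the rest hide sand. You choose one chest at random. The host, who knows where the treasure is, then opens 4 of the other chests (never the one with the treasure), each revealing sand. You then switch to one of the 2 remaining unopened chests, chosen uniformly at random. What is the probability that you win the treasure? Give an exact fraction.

Your original chest holds the treasure with probability 1/7, so the other 6 collectively hold it with probability 6/7.
The host can always find 4 empty chests to open, so the reveals don't change that 6/7; it is now spread over the 2 remaining unopened chests.
P(win by switching) = (6/7) · (1/2) = 3/7.

3/7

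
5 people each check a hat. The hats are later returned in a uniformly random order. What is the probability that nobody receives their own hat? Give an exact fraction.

11/30

This is the derangement probability: permutations of 5 with no fixed point.
D(5) = 5! · (1 − 1/1! + 1/2! − ··· + (−1)^5/5!) = 44.
P = 44/120 = 11/30.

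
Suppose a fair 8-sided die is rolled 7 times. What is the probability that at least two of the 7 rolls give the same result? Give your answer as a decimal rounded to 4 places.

P(all 7 different) = 8/8 · 7/8 · ··· · 2/8 ≈ 0.0192.
P(at least two equal) = 1 − 0.0192 = 0.9808.

0.9808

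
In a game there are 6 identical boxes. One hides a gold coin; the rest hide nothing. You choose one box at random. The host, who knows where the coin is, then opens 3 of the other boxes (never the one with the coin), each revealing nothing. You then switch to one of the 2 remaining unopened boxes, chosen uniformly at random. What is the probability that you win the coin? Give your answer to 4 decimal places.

Your original box holds the coin with probability 1/6, so the other 5 collectively hold it with probability 5/6.
The host can always find 3 empty boxes to open, so the reveals don't change that 5/6; it is now spread over the 2 remaining unopened boxes.
P(win by switching) = (5/6) · (1/2) = 5/12 ≈ 0.4167.

0.4167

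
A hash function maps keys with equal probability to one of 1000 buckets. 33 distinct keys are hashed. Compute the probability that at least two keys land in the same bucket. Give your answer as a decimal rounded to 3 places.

0.414

It's easier to compute the probability that all 33 are distinct.
P(all distinct) = 1000/1000 · 999/1000 · ··· · 968/1000 ≈ 0.586.
So the probability of at least one match is 1 − 0.586 = 0.414.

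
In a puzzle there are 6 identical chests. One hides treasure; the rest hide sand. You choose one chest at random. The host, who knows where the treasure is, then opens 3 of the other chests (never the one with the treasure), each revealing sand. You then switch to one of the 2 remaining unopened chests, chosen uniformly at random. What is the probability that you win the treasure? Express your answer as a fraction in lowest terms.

5/12

Your original chest holds the treasure with probability 1/6, so the other 5 collectively hold it with probability 5/6.
The host can always find 3 empty chests to open, so the reveals don't change that 5/6; it is now spread over the 2 remaining unopened chests.
P(win by switching) = (5/6) · (1/2) = 5/12.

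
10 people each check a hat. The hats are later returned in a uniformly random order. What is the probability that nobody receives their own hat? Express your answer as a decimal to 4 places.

This is the derangement probability: permutations of 10 with no fixed point.
D(10) = 10! · (1 − 1/1! + 1/2! − ··· + (−1)^10/10!) = 1334961.
P = 1334961/3628800 = 16481/44800 ≈ 0.3679.

0.3679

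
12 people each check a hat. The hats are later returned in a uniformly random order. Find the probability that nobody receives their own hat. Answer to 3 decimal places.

0.368

This is the derangement probability: permutations of 12 with no fixed point.
D(12) = 12! · (1 − 1/1! + 1/2! − ··· + (−1)^12/12!) = 176214841.
P = 176214841/479001600 = 16019531/43545600 ≈ 0.368.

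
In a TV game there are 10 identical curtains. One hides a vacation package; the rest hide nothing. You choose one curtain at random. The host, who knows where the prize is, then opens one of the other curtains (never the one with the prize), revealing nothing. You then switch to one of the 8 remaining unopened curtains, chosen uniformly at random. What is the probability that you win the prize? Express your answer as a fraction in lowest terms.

9/80

Your original curtain holds the prize with probability 1/10, so the other 9 collectively hold it with probability 9/10.
The host can always find an empty curtain to open, so this doesn't change that 9/10; it is now spread over the 8 remaining unopened curtains.
P(win by switching) = (9/10) · (1/8) = 9/80.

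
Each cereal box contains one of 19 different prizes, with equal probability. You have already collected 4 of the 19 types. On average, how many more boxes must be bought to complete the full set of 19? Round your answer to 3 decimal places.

63.046

Starting from 4 distinct types, each trial gives a new one with probability (19−i)/19 when i types are held, so the wait for the next new type is 19/(19−i).
E = 19/15 + 19/14 + 19/13 + 19/12 + 19/11 + 19/10 + 19/9 + 19/8 + 19/7 + 19/6 + 19/5 + 19/4 + 19/3 + 19/2 + 19/1 = 22719383/360360 ≈ 63.046.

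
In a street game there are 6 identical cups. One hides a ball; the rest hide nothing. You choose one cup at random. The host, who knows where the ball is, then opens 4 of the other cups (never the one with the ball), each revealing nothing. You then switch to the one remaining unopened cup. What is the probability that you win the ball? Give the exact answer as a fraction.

Your original cup holds the ball with probability 1/6, so the other 5 collectively hold it with probability 5/6.
The host can always find 4 empty cups to open, so the reveals don't change that 5/6; it is now spread over the 1 remaining unopened cup.
P(win by switching) = (5/6) · (1/1) = 5/6.

5/6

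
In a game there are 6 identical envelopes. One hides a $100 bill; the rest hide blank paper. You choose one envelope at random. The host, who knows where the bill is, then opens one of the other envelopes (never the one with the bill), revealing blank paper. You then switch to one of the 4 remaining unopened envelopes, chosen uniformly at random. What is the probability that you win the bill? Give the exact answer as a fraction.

Your original envelope holds the bill with probability 1/6, so the other 5 collectively hold it with probability 5/6.
The host can always find an empty envelope to open, so this doesn't change that 5/6; it is now spread over the 4 remaining unopened envelopes.
P(win by switching) = (5/6) · (1/4) = 5/24.

5/24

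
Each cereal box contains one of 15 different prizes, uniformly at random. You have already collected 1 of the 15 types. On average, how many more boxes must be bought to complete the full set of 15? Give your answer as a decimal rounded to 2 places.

48.77

Starting from 1 distinct type, each trial gives a new one with probability (15−i)/15 when i types are held, so the wait for the next new type is 15/(15−i).
E = 15/14 + 15/13 + 15/12 + 15/11 + 15/10 + 15/9 + 15/8 + 15/7 + 15/6 + 15/5 + 15/4 + 15/3 + 15/2 + 15/1 = 1171733/24024 ≈ 48.77.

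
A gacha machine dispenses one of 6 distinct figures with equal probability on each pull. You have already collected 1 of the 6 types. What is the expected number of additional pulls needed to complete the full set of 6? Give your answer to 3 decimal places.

Starting from 1 distinct type, each trial gives a new one with probability (6−i)/6 when i types are held, so the wait for the next new type is 6/(6−i).
E = 6/5 + 6/4 + 6/3 + 6/2 + 6/1 = 137/10 ≈ 13.700.

13.700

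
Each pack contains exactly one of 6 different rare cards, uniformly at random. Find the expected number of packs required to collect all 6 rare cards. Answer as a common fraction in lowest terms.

After i distinct types are collected, each trial gives a new one with probability (6−i)/6, so the expected wait for the next new type is 6/(6−i).
E = 6/6 + 6/5 + 6/4 + 6/3 + 6/2 + 6/1 = 147/10.

147/10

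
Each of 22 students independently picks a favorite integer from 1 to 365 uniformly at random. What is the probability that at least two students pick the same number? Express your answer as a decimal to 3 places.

0.476

It's easier to compute the probability that all 22 are distinct.
P(all distinct) = 365/365 · 364/365 · ··· · 344/365 ≈ 0.524.
So the probability of at least one match is 1 − 0.524 = 0.476.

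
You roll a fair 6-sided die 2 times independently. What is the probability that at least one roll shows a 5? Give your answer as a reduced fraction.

P(no roll shows a 5) = (5/6)^2 = 25/36.
P(at least one) = 1 − 25/36 = 11/36.

11/36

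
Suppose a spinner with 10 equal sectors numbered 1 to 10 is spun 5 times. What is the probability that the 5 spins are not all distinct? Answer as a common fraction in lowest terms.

436/625

P(all 5 different) = 10/10 · 9/10 · ··· · 6/10 = 189/625.
P(at least two equal) = 1 − 189/625 = 436/625.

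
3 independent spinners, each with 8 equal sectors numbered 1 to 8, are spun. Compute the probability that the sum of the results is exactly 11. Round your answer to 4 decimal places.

There are 8^3 = 512 equally likely outcomes.
The number of ordered 3-tuples from {1,…,8} summing to 11 is 42.
P(sum = 11) = 42/512 = 21/256 ≈ 0.0820.

0.0820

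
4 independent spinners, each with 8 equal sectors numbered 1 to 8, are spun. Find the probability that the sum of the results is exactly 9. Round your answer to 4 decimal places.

There are 8^4 = 4096 equally likely outcomes.
The number of ordered 4-tuples from {1,…,8} summing to 9 is 56.
P(sum = 9) = 56/4096 = 7/512 ≈ 0.0137.

0.0137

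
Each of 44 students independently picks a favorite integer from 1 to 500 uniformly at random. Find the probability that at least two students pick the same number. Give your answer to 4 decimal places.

0.8576

It's easier to compute the probability that all 44 are distinct.
P(all distinct) = 500/500 · 499/500 · ··· · 457/500 ≈ 0.1424.
So the probability of at least one match is 1 − 0.1424 = 0.8576.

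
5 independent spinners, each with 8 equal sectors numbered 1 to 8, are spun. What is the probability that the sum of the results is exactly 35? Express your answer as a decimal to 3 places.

0.004

There are 8^5 = 32768 equally likely outcomes.
The number of ordered 5-tuples from {1,…,8} summing to 35 is 126.
P(sum = 35) = 126/32768 = 63/16384 ≈ 0.004.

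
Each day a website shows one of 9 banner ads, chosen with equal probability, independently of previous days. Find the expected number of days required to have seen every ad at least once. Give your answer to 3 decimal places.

After i distinct types are collected, each trial gives a new one with probability (9−i)/9, so the expected wait for the next new type is 9/(9−i).
E = 9/9 + 9/8 + 9/7 + 9/6 + 9/5 + 9/4 + 9/3 + 9/2 + 9/1 = 7129/280 ≈ 25.461.

25.461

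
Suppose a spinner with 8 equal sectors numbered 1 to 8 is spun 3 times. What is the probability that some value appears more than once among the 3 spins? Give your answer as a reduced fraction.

11/32

P(all 3 different) = 8/8 · 7/8 · ··· · 6/8 = 21/32.
P(at least two equal) = 1 − 21/32 = 11/32.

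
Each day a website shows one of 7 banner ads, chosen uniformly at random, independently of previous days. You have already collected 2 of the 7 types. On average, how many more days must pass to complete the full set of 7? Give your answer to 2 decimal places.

15.98

Starting from 2 distinct types, each trial gives a new one with probability (7−i)/7 when i types are held, so the wait for the next new type is 7/(7−i).
E = 7/5 + 7/4 + 7/3 + 7/2 + 7/1 = 959/60 ≈ 15.98.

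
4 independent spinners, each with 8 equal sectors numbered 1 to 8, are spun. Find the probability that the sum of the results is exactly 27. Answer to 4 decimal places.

0.0137

There are 8^4 = 4096 equally likely outcomes.
The number of ordered 4-tuples from {1,…,8} summing to 27 is 56.
P(sum = 27) = 56/4096 = 7/512 ≈ 0.0137.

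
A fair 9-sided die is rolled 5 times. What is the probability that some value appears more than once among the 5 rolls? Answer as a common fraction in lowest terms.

1627/2187

P(all 5 different) = 9/9 · 8/9 · ··· · 5/9 = 560/2187.
P(at least two equal) = 1 − 560/2187 = 1627/2187.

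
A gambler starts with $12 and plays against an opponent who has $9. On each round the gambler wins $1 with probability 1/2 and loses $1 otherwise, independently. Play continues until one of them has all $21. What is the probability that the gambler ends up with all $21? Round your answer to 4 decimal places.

0.5714

With a fair step, P(i) = ½P(i−1) + ½P(i+1) with P(0)=0, P(21)=1 has the linear solution P(i) = i/21.
P(12) = 12/21 = 4/7 ≈ 0.5714.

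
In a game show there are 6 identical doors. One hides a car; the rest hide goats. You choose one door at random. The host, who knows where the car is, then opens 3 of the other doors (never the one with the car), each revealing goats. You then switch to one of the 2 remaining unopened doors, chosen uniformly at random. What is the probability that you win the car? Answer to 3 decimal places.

Your original door holds the car with probability 1/6, so the other 5 collectively hold it with probability 5/6.
The host can always find 3 empty doors to open, so the reveals don't change that 5/6; it is now spread over the 2 remaining unopened doors.
P(win by switching) = (5/6) · (1/2) = 5/12 ≈ 0.417.

0.417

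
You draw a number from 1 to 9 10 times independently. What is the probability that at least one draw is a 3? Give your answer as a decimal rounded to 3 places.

P(no draw is a 3) = (8/9)^10 ≈ 0.308.
P(at least one) = 1 − 0.308 = 0.692.

0.692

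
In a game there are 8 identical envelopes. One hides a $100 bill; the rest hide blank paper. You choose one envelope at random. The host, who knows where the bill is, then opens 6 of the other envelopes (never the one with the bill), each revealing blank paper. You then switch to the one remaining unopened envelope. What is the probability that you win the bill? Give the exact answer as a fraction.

7/8

Your original envelope holds the bill with probability 1/8, so the other 7 collectively hold it with probability 7/8.
The host can always find 6 empty envelopes to open, so the reveals don't change that 7/8; it is now spread over the 1 remaining unopened envelope.
P(win by switching) = (7/8) · (1/1) = 7/8.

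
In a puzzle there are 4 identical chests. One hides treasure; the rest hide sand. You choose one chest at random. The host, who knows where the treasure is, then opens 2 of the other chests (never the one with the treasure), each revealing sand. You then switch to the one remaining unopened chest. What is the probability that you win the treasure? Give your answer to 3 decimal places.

0.750

Your original chest holds the treasure with probability 1/4, so the other 3 collectively hold it with probability 3/4.
The host can always find 2 empty chests to open, so the reveals don't change that 3/4; it is now spread over the 1 remaining unopened chest.
P(win by switching) = (3/4) · (1/1) = 3/4 ≈ 0.750.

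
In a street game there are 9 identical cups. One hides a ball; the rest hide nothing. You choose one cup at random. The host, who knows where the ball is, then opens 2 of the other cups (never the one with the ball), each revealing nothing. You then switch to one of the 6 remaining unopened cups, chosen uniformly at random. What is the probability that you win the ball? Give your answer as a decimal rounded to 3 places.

0.148

Your original cup holds the ball with probability 1/9, so the other 8 collectively hold it with probability 8/9.
The host can always find 2 empty cups to open, so the reveals don't change that 8/9; it is now spread over the 6 remaining unopened cups.
P(win by switching) = (8/9) · (1/6) = 4/27 ≈ 0.148.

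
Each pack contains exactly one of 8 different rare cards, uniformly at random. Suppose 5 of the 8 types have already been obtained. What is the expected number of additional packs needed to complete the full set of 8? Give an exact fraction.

44/3

Starting from 5 distinct types, each trial gives a new one with probability (8−i)/8 when i types are held, so the wait for the next new type is 8/(8−i).
E = 8/3 + 8/2 + 8/1 = 44/3.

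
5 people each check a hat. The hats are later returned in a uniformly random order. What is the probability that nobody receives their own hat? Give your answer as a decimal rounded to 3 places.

This is the derangement probability: permutations of 5 with no fixed point.
D(5) = 5! · (1 − 1/1! + 1/2! − ··· + (−1)^5/5!) = 44.
P = 44/120 = 11/30 ≈ 0.367.

0.367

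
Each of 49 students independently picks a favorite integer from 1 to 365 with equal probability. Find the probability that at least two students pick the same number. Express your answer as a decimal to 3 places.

0.966

It's easier to compute the probability that all 49 are distinct.
P(all distinct) = 365/365 · 364/365 · ··· · 317/365 ≈ 0.034.
So the probability of at least one match is 1 − 0.034 = 0.966.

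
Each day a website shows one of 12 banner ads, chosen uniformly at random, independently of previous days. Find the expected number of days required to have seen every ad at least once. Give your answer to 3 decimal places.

37.239

After i distinct types are collected, each trial gives a new one with probability (12−i)/12, so the expected wait for the next new type is 12/(12−i).
E = 12/12 + 12/11 + 12/10 + 12/9 + 12/8 + 12/7 + 12/6 + 12/5 + 12/4 + 12/3 + 12/2 + 12/1 = 86021/2310 ≈ 37.239.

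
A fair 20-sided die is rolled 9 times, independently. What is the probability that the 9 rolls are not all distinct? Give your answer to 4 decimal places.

P(all 9 different) = 20/20 · 19/20 · ··· · 12/20 ≈ 0.1190.
P(at least two equal) = 1 − 0.1190 = 0.8810.

0.8810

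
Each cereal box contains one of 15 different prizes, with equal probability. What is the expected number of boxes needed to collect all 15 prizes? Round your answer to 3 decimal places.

49.773

After i distinct types are collected, each trial gives a new one with probability (15−i)/15, so the expected wait for the next new type is 15/(15−i).
E = 15/15 + 15/14 + 15/13 + 15/12 + 15/11 + 15/10 + 15/9 + 15/8 + 15/7 + 15/6 + 15/5 + 15/4 + 15/3 + 15/2 + 15/1 = 1195757/24024 ≈ 49.773.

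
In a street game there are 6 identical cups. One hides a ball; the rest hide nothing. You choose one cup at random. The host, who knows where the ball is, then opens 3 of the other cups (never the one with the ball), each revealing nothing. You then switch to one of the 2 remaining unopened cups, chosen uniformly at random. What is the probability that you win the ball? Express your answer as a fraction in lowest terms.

Your original cup holds the ball with probability 1/6, so the other 5 collectively hold it with probability 5/6.
The host can always find 3 empty cups to open, so the reveals don't change that 5/6; it is now spread over the 2 remaining unopened cups.
P(win by switching) = (5/6) · (1/2) = 5/12.

5/12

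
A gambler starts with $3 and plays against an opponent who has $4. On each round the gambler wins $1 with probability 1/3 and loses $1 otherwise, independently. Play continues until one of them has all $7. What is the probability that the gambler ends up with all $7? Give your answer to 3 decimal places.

Let r = q/p = (2/3)/(1/3) = 2. The recurrence P(i) = p·P(i+1) + q·P(i−1) with P(0)=0, P(7)=1 gives P(i) = (1 − r^i)/(1 − r^7).
P(3) = (1 − (2)^3) / (1 − (2)^7) = 7/127 ≈ 0.055.

0.055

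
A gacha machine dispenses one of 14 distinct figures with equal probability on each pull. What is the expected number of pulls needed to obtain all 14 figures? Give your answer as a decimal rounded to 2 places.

After i distinct types are collected, each trial gives a new one with probability (14−i)/14, so the expected wait for the next new type is 14/(14−i).
E = 14/14 + 14/13 + 14/12 + 14/11 + 14/10 + 14/9 + 14/8 + 14/7 + 14/6 + 14/5 + 14/4 + 14/3 + 14/2 + 14/1 = 1171733/25740 ≈ 45.52.

45.52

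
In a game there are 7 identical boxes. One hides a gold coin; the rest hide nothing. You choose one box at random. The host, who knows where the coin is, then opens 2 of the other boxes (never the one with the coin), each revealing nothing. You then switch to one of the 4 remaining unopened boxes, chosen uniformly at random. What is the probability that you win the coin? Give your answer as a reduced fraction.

Your original box holds the coin with probability 1/7, so the other 6 collectively hold it with probability 6/7.
The host can always find 2 empty boxes to open, so the reveals don't change that 6/7; it is now spread over the 4 remaining unopened boxes.
P(win by switching) = (6/7) · (1/4) = 3/14.

3/14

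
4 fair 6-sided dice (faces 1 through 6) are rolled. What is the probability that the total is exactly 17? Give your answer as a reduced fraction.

There are 6^4 = 1296 equally likely outcomes.
The number of ordered 4-tuples from {1,…,6} summing to 17 is 104.
P(sum = 17) = 104/1296 = 13/162.

13/162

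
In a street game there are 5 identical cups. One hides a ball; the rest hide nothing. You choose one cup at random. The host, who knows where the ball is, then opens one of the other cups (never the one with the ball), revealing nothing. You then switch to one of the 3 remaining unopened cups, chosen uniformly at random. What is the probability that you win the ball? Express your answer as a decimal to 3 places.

0.267

Your original cup holds the ball with probability 1/5, so the other 4 collectively hold it with probability 4/5.
The host can always find an empty cup to open, so this doesn't change that 4/5; it is now spread over the 3 remaining unopened cups.
P(win by switching) = (4/5) · (1/3) = 4/15 ≈ 0.267.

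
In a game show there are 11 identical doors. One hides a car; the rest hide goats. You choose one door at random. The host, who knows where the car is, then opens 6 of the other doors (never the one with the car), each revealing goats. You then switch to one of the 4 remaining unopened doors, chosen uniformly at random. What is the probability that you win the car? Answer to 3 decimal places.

0.227

Your original door holds the car with probability 1/11, so the other 10 collectively hold it with probability 10/11.
The host can always find 6 empty doors to open, so the reveals don't change that 10/11; it is now spread over the 4 remaining unopened doors.
P(win by switching) = (10/11) · (1/4) = 5/22 ≈ 0.227.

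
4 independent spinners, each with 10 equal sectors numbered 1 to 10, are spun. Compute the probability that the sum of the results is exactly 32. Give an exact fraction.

There are 10^4 = 10000 equally likely outcomes.
The number of ordered 4-tuples from {1,…,10} summing to 32 is 165.
P(sum = 32) = 165/10000 = 33/2000.

33/2000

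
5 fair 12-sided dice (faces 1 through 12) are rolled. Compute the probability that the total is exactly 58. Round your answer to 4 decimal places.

There are 12^5 = 248832 equally likely outcomes.
The number of ordered 5-tuples from {1,…,12} summing to 58 is 15.
P(sum = 58) = 15/248832 = 5/82944 ≈ 0.0001.

0.0001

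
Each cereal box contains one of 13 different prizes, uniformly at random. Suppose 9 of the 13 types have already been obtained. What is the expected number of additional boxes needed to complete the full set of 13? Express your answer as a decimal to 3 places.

27.083

Starting from 9 distinct types, each trial gives a new one with probability (13−i)/13 when i types are held, so the wait for the next new type is 13/(13−i).
E = 13/4 + 13/3 + 13/2 + 13/1 = 325/12 ≈ 27.083.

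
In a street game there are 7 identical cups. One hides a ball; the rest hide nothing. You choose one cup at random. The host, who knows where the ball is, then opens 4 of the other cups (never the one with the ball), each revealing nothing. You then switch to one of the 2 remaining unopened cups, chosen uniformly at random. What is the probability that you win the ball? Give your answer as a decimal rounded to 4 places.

Your original cup holds the ball with probability 1/7, so the other 6 collectively hold it with probability 6/7.
The host can always find 4 empty cups to open, so the reveals don't change that 6/7; it is now spread over the 2 remaining unopened cups.
P(win by switching) = (6/7) · (1/2) = 3/7 ≈ 0.4286.

0.4286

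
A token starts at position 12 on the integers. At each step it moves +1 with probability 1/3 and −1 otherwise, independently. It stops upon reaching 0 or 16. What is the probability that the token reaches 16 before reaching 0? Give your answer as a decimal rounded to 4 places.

Let r = q/p = (2/3)/(1/3) = 2. The recurrence P(i) = p·P(i+1) + q·P(i−1) with P(0)=0, P(16)=1 gives P(i) = (1 − r^i)/(1 − r^16).
P(12) = (1 − (2)^12) / (1 − (2)^16) = 273/4369 ≈ 0.0625.

0.0625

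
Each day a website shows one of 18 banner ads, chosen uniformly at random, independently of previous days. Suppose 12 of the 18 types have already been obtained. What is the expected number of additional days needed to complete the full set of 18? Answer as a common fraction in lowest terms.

441/10

Starting from 12 distinct types, each trial gives a new one with probability (18−i)/18 when i types are held, so the wait for the next new type is 18/(18−i).
E = 18/6 + 18/5 + 18/4 + 18/3 + 18/2 + 18/1 = 441/10.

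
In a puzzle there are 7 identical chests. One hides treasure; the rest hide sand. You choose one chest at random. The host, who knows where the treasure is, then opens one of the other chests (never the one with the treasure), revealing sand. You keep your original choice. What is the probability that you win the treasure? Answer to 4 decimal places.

0.1429

The host can always open an empty chest regardless of your choice, so this gives no information about your original chest.
P(win by staying) = 1/7 ≈ 0.1429.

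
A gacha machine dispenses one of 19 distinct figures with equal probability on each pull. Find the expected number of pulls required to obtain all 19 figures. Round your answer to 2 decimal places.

After i distinct types are collected, each trial gives a new one with probability (19−i)/19, so the expected wait for the next new type is 19/(19−i).
E = 19/19 + 19/18 + 19/17 + 19/16 + 19/15 + 19/14 + 19/13 + 19/12 + 19/11 + 19/10 + 19/9 + 19/8 + 19/7 + 19/6 + 19/5 + 19/4 + 19/3 + 19/2 + 19/1 = 275295799/4084080 ≈ 67.41.

67.41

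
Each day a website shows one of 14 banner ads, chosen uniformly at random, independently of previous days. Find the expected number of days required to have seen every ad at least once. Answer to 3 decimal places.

After i distinct types are collected, each trial gives a new one with probability (14−i)/14, so the expected wait for the next new type is 14/(14−i).
E = 14/14 + 14/13 + 14/12 + 14/11 + 14/10 + 14/9 + 14/8 + 14/7 + 14/6 + 14/5 + 14/4 + 14/3 + 14/2 + 14/1 = 1171733/25740 ≈ 45.522.

45.522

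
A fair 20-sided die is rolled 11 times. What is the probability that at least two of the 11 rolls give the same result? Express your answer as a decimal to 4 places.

0.9673

P(all 11 different) = 20/20 · 19/20 · ··· · 10/20 ≈ 0.0327.
P(at least two equal) = 1 − 0.0327 = 0.9673.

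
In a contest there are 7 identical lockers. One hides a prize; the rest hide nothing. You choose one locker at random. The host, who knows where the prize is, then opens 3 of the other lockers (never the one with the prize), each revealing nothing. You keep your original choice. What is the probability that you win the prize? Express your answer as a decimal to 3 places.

0.143

The host can always open 3 empty lockers regardless of your choice, so the reveals give no information about your original locker.
P(win by staying) = 1/7 ≈ 0.143.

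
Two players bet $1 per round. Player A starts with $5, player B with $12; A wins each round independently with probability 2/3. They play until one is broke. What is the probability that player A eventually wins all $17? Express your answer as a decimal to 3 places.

0.969

Let r = q/p = (1/3)/(2/3) = 1/2. The recurrence P(i) = p·P(i+1) + q·P(i−1) with P(0)=0, P(17)=1 gives P(i) = (1 − r^i)/(1 − r^17).
P(5) = (1 − (1/2)^5) / (1 − (1/2)^17) = 126976/131071 ≈ 0.969.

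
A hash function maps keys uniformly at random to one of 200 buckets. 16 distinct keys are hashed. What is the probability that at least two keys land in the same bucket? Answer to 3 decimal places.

0.460

It's easier to compute the probability that all 16 are distinct.
P(all distinct) = 200/200 · 199/200 · ··· · 185/200 ≈ 0.540.
So the probability of at least one match is 1 − 0.540 = 0.460.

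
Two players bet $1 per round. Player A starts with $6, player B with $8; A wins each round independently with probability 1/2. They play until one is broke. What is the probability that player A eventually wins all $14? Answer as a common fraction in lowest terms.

3/7

With a fair step, P(i) = ½P(i−1) + ½P(i+1) with P(0)=0, P(14)=1 has the linear solution P(i) = i/14.
P(6) = 6/14 = 3/7.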